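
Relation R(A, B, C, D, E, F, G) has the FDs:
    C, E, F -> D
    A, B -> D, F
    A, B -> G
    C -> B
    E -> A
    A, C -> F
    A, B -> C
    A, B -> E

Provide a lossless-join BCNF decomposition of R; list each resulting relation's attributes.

{A, E}; {B, C}; {C, D, E, F, G}

Candidate keys of the original relation: {A, B}, {A, C}, {B, E}, {C, E}.
In {A, B, C, D, E, F, G}, {C} is not a superkey ({C}⁺ restricted to this set is {B, C}), so split on C -> B into {B, C} and {A, C, D, E, F, G}.
{B, C} has no BCNF violation.
In {A, C, D, E, F, G}, {E} is not a superkey ({E}⁺ restricted to this set is {A, E}), so split on E -> A into {A, E} and {C, D, E, F, G}.
{A, E} has no BCNF violation.
{C, D, E, F, G} has no BCNF violation.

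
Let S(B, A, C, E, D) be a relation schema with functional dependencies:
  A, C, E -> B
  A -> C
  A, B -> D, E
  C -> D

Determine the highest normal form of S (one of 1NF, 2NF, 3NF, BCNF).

Candidate keys: {A, B}, {A, E}. Prime attributes: {A, B, E}.
A -> C breaks BCNF: {A}⁺ = {A, C, D}, so {A} is not a superkey.
A -> C has non-prime {C} on the right and a non-superkey on the left, so 3NF fails.
{A} is a proper subset of the key {A, B}, and {A}⁺ contains the non-prime attributes {C, D} — a partial dependency, so 2NF is violated.

1NF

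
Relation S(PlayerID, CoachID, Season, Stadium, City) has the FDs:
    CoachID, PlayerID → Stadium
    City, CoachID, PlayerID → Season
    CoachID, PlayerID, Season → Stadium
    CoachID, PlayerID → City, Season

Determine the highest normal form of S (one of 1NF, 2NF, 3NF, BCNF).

Candidate key: {CoachID, PlayerID}. Prime attributes: {CoachID, PlayerID}.
Every FD has a superkey on the left, so the relation is in BCNF.

BCNF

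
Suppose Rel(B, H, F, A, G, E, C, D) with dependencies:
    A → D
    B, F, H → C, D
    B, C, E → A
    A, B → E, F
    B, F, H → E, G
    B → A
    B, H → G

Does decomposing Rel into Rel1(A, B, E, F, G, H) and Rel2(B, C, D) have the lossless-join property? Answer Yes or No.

The shared attributes are {B} and {B}⁺ = {A, B, D, E, F}.
Rel1 ⊄ {A, B, D, E, F} and Rel2 ⊄ {A, B, D, E, F}, so the split is lossy.

No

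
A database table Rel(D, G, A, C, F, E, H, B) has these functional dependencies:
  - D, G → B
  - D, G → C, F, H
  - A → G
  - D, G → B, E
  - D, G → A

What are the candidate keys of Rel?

{A, D}, {D, G}

{D} never appears on the right of any FD, so every key must include it.
{A, D} is a candidate key since {A, D}⁺ = {A, B, C, D, E, F, G, H} covers every attribute.
{D, G} is a candidate key since {D, G}⁺ = {A, B, C, D, E, F, G, H} covers every attribute.
Any other superkey properly contains one of these, so there are no further candidate keys.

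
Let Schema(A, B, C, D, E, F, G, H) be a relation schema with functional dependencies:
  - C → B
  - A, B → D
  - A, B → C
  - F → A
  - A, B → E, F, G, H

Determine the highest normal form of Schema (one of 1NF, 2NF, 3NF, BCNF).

3NF

Candidate keys: {A, B}, {A, C}, {B, F}, {C, F}. Prime attributes: {A, B, C, F}.
For C → B we have {C}⁺ = {B, C}; {C} is not a superkey, so BCNF fails.
Its right-hand attributes {B} are all prime, as are those of every other non-superkey FD — the relation is in 3NF.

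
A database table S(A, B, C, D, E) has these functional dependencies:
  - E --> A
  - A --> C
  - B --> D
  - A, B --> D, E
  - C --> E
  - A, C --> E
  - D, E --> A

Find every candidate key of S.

No FD produces {B}, so it must be in every candidate key.
{A, B}⁺ = {A, B, C, D, E} — all of the relation — so {A, B} is a candidate key.
{B, C}⁺ = {A, B, C, D, E} — all of the relation — so {B, C} is a candidate key.
{B, E}⁺ = {A, B, C, D, E} — all of the relation — so {B, E} is a candidate key.
Any other superkey properly contains one of these, so there are no further candidate keys.

{A, B}, {B, C}, {B, E}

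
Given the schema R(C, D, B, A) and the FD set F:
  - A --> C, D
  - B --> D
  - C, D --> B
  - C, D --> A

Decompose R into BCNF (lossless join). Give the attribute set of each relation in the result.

{A, B, C}; {B, D}

Candidate keys of the original relation: {A}, {B, C}, {C, D}.
Within {A, B, C, D}: {B}⁺ ∩ {A, B, C, D} = {B, D}, not the whole set, so B --> D violates BCNF; decompose into {B, D} and {A, B, C}.
{B, D}: every determinant is a superkey — BCNF.
{A, B, C}: every determinant is a superkey — BCNF.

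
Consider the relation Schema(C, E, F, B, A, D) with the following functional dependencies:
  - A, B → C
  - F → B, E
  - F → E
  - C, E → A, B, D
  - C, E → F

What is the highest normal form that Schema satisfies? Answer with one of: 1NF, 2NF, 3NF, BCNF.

3NF

Candidate keys: {A, B, E}, {A, F}, {C, E}, {C, F}. Prime attributes: {A, B, C, E, F}.
A, B → C: {A, B}⁺ = {A, B, C}, which is not all of the attributes, so the left side is not a superkey — BCNF is violated.
Since {C} ⊆ prime attributes and every other non-superkey FD also has a prime right side, the schema is in 3NF.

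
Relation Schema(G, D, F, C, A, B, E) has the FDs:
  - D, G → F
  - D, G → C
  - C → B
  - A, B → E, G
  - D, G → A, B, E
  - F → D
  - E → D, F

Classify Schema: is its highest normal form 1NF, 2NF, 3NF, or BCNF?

3NF

Candidate keys: {A, B}, {A, C}, {D, G}, {E, G}, {F, G}. Prime attributes: {A, B, C, D, E, F, G}.
For C → B we have {C}⁺ = {B, C}; {C} is not a superkey, so BCNF fails.
Since {B} ⊆ prime attributes and every other non-superkey FD also has a prime right side, the schema is in 3NF.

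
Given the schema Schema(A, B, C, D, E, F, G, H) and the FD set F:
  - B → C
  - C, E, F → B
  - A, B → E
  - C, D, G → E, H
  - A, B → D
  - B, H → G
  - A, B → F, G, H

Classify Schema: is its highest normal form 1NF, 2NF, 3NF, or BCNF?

1NF

Candidate keys: {A, B}, {A, C, D, F, G}, {A, C, E, F}. Prime attributes: {A, B, C, D, E, F, G}.
B → C: {B}⁺ = {B, C}, which is not all of the attributes, so the left side is not a superkey — BCNF is violated.
C, D, G → E, H determines the non-prime attribute {H} from a non-superkey — 3NF is violated.
The proper key subset {C, D, G} of {A, C, D, F, G} determines non-prime {H}, so the relation is not even in 2NF.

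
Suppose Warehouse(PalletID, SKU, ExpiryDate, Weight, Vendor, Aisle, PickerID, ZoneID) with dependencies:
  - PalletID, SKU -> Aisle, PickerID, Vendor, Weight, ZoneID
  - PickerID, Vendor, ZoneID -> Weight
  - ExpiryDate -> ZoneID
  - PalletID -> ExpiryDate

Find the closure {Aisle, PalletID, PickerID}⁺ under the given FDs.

{Aisle, ExpiryDate, PalletID, PickerID, ZoneID}

Start with {Aisle, PalletID, PickerID}.
PalletID -> ExpiryDate applies; add {ExpiryDate} → now {Aisle, ExpiryDate, PalletID, PickerID}.
ExpiryDate -> ZoneID applies; add {ZoneID} → now {Aisle, ExpiryDate, PalletID, PickerID, ZoneID}.
No further FD applies.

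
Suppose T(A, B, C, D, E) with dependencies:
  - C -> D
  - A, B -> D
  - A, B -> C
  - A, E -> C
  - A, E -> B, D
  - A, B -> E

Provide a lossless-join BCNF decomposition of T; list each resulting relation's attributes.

Candidate keys of the original relation: {A, B}, {A, E}.
In {A, B, C, D, E}, {C} is not a superkey ({C}⁺ restricted to this set is {C, D}), so split on C -> D into {C, D} and {A, B, C, E}.
{C, D}: every determinant is a superkey — BCNF.
{A, B, C, E}: every determinant is a superkey — BCNF.

{A, B, C, E}; {C, D}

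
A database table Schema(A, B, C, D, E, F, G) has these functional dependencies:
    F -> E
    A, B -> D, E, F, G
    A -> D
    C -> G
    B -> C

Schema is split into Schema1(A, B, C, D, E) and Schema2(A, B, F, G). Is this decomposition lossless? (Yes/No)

Yes

Common attributes: {A, B}; their closure is {A, B, C, D, E, F, G}.
Since Schema1 ⊆ {A, B, C, D, E, F, G}, the intersection is a superkey of Schema1; the decomposition is lossless.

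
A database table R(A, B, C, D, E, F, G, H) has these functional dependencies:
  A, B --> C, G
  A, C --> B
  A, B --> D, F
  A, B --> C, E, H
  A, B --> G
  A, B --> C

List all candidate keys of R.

{A, B}, {A, C}

{A} never appears on the right of any FD, so every key must include it.
{A, B}⁺ = {A, B, C, D, E, F, G, H}, which is every attribute, so {A, B} is a candidate key.
{A, C}⁺ = {A, B, C, D, E, F, G, H}, which is every attribute, so {A, C} is a candidate key.
No proper subset of any of these is a key, and no other minimal superkey exists.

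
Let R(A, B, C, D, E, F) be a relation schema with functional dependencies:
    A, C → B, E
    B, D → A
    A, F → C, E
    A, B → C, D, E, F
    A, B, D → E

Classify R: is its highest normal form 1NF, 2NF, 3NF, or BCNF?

BCNF

Candidate keys: {A, B}, {A, C}, {A, F}, {B, D}. Prime attributes: {A, B, C, D, F}.
Every FD has a superkey on the left, so the relation is in BCNF.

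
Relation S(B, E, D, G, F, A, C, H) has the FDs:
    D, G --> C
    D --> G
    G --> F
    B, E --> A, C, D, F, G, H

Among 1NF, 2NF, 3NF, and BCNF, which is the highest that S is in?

Candidate key: {B, E}. Prime attributes: {B, E}.
D, G --> C: {D, G}⁺ = {C, D, F, G}, which is not all of the attributes, so the left side is not a superkey — BCNF is violated.
D, G --> C determines the non-prime attribute {C} from a non-superkey — 3NF is violated.
No non-prime attribute depends on a proper subset of any candidate key, so 2NF holds.

2NF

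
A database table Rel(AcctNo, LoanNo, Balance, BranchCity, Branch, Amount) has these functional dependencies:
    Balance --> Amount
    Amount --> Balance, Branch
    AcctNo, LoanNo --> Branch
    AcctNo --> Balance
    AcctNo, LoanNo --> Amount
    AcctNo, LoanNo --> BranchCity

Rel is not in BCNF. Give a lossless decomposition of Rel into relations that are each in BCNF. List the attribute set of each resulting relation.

Candidate key of the original relation: {AcctNo, LoanNo}.
In {AcctNo, Amount, Balance, Branch, BranchCity, LoanNo}, {Balance} is not a superkey ({Balance}⁺ restricted to this set is {Amount, Balance, Branch}), so split on Balance --> Amount, Branch into {Amount, Balance, Branch} and {AcctNo, Balance, BranchCity, LoanNo}.
{Amount, Balance, Branch} is in BCNF.
In {AcctNo, Balance, BranchCity, LoanNo}, {AcctNo} is not a superkey ({AcctNo}⁺ restricted to this set is {AcctNo, Balance}), so split on AcctNo --> Balance into {AcctNo, Balance} and {AcctNo, BranchCity, LoanNo}.
{AcctNo, Balance} is in BCNF.
{AcctNo, BranchCity, LoanNo} is in BCNF.

{AcctNo, Balance}; {AcctNo, BranchCity, LoanNo}; {Amount, Balance, Branch}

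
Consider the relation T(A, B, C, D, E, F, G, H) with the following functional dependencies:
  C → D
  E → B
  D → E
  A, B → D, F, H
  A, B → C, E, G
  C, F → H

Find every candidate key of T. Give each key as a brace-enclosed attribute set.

Attributes never on any right-hand side: {A} — every candidate key must contain it.
{A, B}⁺ = {A, B, C, D, E, F, G, H}, which is every attribute, so {A, B} is a candidate key.
{A, C}⁺ = {A, B, C, D, E, F, G, H}, which is every attribute, so {A, C} is a candidate key.
{A, D}⁺ = {A, B, C, D, E, F, G, H}, which is every attribute, so {A, D} is a candidate key.
{A, E}⁺ = {A, B, C, D, E, F, G, H}, which is every attribute, so {A, E} is a candidate key.
Any other superkey properly contains one of these, so there are no further candidate keys.

{A, B}, {A, C}, {A, D}, {A, E}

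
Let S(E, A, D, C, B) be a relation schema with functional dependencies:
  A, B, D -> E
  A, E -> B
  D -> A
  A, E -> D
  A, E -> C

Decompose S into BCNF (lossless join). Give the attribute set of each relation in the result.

Candidate keys of the original relation: {A, E}, {B, D}, {D, E}.
In {A, B, C, D, E}, {D} is not a superkey ({D}⁺ restricted to this set is {A, D}), so split on D -> A into {A, D} and {B, C, D, E}.
{A, D} has no BCNF violation.
{B, C, D, E} has no BCNF violation.

{A, D}; {B, C, D, E}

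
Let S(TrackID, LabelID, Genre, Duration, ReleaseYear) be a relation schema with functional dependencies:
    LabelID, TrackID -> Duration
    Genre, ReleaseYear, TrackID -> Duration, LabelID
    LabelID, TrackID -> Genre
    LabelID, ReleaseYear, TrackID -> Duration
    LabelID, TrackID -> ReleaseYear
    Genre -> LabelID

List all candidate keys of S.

No FD produces {TrackID}, so it must be in every candidate key.
{Genre, TrackID} is a candidate key since {Genre, TrackID}⁺ = {Duration, Genre, LabelID, ReleaseYear, TrackID} covers every attribute.
{LabelID, TrackID} is a candidate key since {LabelID, TrackID}⁺ = {Duration, Genre, LabelID, ReleaseYear, TrackID} covers every attribute.
Any other superkey properly contains one of these, so there are no further candidate keys.

{Genre, TrackID}, {LabelID, TrackID}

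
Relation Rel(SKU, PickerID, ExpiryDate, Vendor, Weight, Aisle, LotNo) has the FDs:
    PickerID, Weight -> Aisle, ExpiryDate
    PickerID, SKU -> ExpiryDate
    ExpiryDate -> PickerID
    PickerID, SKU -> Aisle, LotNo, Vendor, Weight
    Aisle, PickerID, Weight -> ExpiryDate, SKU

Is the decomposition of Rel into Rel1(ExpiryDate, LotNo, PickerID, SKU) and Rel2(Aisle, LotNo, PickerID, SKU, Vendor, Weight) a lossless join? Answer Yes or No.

Common attributes: {LotNo, PickerID, SKU}; their closure is {Aisle, ExpiryDate, LotNo, PickerID, SKU, Vendor, Weight}.
This includes all of Rel1, so the common attributes are a superkey of Rel1 — the join is lossless.

Yes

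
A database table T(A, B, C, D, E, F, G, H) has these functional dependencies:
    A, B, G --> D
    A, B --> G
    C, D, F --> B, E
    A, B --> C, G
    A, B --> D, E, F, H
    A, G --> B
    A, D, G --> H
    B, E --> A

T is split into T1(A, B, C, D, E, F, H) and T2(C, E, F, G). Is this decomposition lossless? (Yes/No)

No

The shared attributes are {C, E, F} and {C, E, F}⁺ = {C, E, F}.
Neither T1 nor T2 is contained in that closure, so the decomposition is lossy.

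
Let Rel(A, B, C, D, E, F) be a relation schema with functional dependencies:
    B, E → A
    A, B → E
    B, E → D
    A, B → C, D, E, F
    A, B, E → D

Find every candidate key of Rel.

{A, B}, {B, E}

No FD produces {B}, so it must be in every candidate key.
Closure of {A, B} is {A, B, C, D, E, F}, the whole schema; {A, B} is a candidate key.
Closure of {B, E} is {A, B, C, D, E, F}, the whole schema; {B, E} is a candidate key.
These are minimal and exhaustive — every other superkey contains one of them.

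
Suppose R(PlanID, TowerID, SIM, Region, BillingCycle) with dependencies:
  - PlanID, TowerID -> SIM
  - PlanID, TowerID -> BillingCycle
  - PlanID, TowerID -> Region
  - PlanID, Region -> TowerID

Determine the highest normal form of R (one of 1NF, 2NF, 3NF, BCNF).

BCNF

Candidate keys: {PlanID, Region}, {PlanID, TowerID}. Prime attributes: {PlanID, Region, TowerID}.
Each dependency's left side is a superkey — BCNF holds.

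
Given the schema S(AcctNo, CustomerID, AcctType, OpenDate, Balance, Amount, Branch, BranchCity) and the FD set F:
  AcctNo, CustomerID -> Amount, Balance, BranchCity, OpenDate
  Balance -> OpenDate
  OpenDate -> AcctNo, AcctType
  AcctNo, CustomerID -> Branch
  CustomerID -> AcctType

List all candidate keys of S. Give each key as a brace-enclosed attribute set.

{AcctNo, CustomerID}, {Balance, CustomerID}, {CustomerID, OpenDate}

Attributes never on any right-hand side: {CustomerID} — every candidate key must contain it.
{AcctNo, CustomerID}⁺ = {AcctNo, AcctType, Amount, Balance, Branch, BranchCity, CustomerID, OpenDate}, which is every attribute, so {AcctNo, CustomerID} is a candidate key.
{Balance, CustomerID}⁺ = {AcctNo, AcctType, Amount, Balance, Branch, BranchCity, CustomerID, OpenDate}, which is every attribute, so {Balance, CustomerID} is a candidate key.
{CustomerID, OpenDate}⁺ = {AcctNo, AcctType, Amount, Balance, Branch, BranchCity, CustomerID, OpenDate}, which is every attribute, so {CustomerID, OpenDate} is a candidate key.
Any other superkey properly contains one of these, so there are no further candidate keys.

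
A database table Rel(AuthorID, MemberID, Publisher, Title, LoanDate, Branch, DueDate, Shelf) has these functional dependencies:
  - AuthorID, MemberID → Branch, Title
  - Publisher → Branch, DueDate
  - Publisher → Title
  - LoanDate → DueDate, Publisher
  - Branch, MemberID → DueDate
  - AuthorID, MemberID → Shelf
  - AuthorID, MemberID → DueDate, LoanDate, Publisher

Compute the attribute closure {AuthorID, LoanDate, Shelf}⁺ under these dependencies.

{AuthorID, Branch, DueDate, LoanDate, Publisher, Shelf, Title}

Start with {AuthorID, LoanDate, Shelf}.
LoanDate → DueDate, Publisher applies; add {DueDate, Publisher} → now {AuthorID, DueDate, LoanDate, Publisher, Shelf}.
Publisher → Branch, DueDate applies; add {Branch} → now {AuthorID, Branch, DueDate, LoanDate, Publisher, Shelf}.
Publisher → Title applies; add {Title} → now {AuthorID, Branch, DueDate, LoanDate, Publisher, Shelf, Title}.
No further FD applies.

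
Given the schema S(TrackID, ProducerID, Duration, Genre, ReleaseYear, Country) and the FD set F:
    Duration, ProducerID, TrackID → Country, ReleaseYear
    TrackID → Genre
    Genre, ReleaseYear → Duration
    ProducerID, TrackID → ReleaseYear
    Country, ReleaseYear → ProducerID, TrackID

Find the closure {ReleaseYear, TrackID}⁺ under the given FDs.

Start with {ReleaseYear, TrackID}.
TrackID → Genre applies; add {Genre} → now {Genre, ReleaseYear, TrackID}.
Genre, ReleaseYear → Duration applies; add {Duration} → now {Duration, Genre, ReleaseYear, TrackID}.
No further FD applies.

{Duration, Genre, ReleaseYear, TrackID}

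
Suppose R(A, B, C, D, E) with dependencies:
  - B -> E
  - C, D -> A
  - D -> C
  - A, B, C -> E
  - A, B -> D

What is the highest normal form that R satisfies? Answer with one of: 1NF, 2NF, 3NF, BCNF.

1NF

Candidate keys: {A, B}, {B, D}. Prime attributes: {A, B, D}.
B -> E breaks BCNF: {B}⁺ = {B, E}, so {B} is not a superkey.
Because {E} is non-prime and the left side of B -> E is not a superkey, the relation is not in 3NF.
Since {B} ⊂ {A, B} and {B}⁺ ⊇ {E} with {E} non-prime, there is a partial dependency; 2NF fails.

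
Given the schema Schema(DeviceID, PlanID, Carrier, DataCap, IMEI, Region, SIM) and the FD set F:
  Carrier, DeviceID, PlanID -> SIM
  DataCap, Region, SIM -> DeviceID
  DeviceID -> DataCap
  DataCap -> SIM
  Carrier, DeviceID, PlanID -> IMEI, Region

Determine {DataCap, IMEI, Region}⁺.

{DataCap, DeviceID, IMEI, Region, SIM}

Start with {DataCap, IMEI, Region}.
DataCap -> SIM applies; add {SIM} → now {DataCap, IMEI, Region, SIM}.
DataCap, Region, SIM -> DeviceID applies; add {DeviceID} → now {DataCap, DeviceID, IMEI, Region, SIM}.
No further FD applies.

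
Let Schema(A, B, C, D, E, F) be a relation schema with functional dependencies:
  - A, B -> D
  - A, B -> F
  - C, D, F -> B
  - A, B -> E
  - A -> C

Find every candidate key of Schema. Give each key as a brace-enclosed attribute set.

{A, B}, {A, D, F}

Attributes never on any right-hand side: {A} — every candidate key must contain it.
{A, B} is a candidate key since {A, B}⁺ = {A, B, C, D, E, F} covers every attribute.
{A, D, F} is a candidate key since {A, D, F}⁺ = {A, B, C, D, E, F} covers every attribute.
Any other superkey properly contains one of these, so there are no further candidate keys.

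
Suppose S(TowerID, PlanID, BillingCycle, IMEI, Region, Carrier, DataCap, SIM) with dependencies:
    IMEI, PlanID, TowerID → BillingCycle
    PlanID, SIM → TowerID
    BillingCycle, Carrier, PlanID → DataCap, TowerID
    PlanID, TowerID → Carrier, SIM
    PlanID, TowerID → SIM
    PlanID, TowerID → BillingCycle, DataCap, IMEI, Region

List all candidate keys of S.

Attributes never on any right-hand side: {PlanID} — every candidate key must contain it.
{PlanID, SIM} is a candidate key since {PlanID, SIM}⁺ = {BillingCycle, Carrier, DataCap, IMEI, PlanID, Region, SIM, TowerID} covers every attribute.
{PlanID, TowerID} is a candidate key since {PlanID, TowerID}⁺ = {BillingCycle, Carrier, DataCap, IMEI, PlanID, Region, SIM, TowerID} covers every attribute.
{BillingCycle, Carrier, PlanID} is a candidate key since {BillingCycle, Carrier, PlanID}⁺ = {BillingCycle, Carrier, DataCap, IMEI, PlanID, Region, SIM, TowerID} covers every attribute.
Any other superkey properly contains one of these, so there are no further candidate keys.

{BillingCycle, Carrier, PlanID}, {PlanID, SIM}, {PlanID, TowerID}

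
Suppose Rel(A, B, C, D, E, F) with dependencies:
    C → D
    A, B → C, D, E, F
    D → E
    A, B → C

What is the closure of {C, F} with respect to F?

Start with {C, F}.
C → D applies; add {D} → now {C, D, F}.
D → E applies; add {E} → now {C, D, E, F}.
No further FD applies.

{C, D, E, F}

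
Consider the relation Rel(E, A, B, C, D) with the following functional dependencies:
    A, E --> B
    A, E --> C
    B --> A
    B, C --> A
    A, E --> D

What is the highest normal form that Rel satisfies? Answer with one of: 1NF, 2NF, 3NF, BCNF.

Candidate keys: {A, E}, {B, E}. Prime attributes: {A, B, E}.
For B --> A we have {B}⁺ = {A, B}; {B} is not a superkey, so BCNF fails.
Its right-hand attributes {A} are all prime, as are those of every other non-superkey FD — the relation is in 3NF.

3NF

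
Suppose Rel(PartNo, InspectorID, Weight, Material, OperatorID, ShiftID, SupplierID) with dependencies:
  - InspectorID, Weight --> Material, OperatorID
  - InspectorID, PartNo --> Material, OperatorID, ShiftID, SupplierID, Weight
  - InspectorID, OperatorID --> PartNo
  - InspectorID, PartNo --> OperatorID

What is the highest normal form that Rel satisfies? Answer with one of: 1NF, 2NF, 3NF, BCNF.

BCNF

Candidate keys: {InspectorID, OperatorID}, {InspectorID, PartNo}, {InspectorID, Weight}. Prime attributes: {InspectorID, OperatorID, PartNo, Weight}.
The left-hand side of every FD is a superkey, so BCNF is satisfied.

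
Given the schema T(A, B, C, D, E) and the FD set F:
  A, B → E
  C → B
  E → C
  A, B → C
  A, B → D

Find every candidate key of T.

{A} never appears on the right of any FD, so every key must include it.
{A, B}⁺ = {A, B, C, D, E} — all of the relation — so {A, B} is a candidate key.
{A, C}⁺ = {A, B, C, D, E} — all of the relation — so {A, C} is a candidate key.
{A, E}⁺ = {A, B, C, D, E} — all of the relation — so {A, E} is a candidate key.
These are minimal and exhaustive — every other superkey contains one of them.

{A, B}, {A, C}, {A, E}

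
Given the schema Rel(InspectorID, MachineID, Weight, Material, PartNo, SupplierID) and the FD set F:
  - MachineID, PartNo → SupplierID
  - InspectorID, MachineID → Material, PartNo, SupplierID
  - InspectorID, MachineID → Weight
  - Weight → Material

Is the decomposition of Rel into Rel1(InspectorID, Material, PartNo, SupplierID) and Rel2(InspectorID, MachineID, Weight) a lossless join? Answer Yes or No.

Common attributes: {InspectorID}; their closure is {InspectorID}.
Rel1 ⊄ {InspectorID} and Rel2 ⊄ {InspectorID}, so the split is lossy.

No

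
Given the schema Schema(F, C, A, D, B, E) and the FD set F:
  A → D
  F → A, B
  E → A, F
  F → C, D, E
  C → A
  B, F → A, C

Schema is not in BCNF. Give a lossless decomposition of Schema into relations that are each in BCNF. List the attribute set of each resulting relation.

Candidate keys of the original relation: {E}, {F}.
Within {A, B, C, D, E, F}: {A}⁺ ∩ {A, B, C, D, E, F} = {A, D}, not the whole set, so A → D violates BCNF; decompose into {A, D} and {A, B, C, E, F}.
{A, D}: every determinant is a superkey — BCNF.
Within {A, B, C, E, F}: {C}⁺ ∩ {A, B, C, E, F} = {A, C}, not the whole set, so C → A violates BCNF; decompose into {A, C} and {B, C, E, F}.
{A, C}: every determinant is a superkey — BCNF.
{B, C, E, F}: every determinant is a superkey — BCNF.

{A, C}; {A, D}; {B, C, E, F}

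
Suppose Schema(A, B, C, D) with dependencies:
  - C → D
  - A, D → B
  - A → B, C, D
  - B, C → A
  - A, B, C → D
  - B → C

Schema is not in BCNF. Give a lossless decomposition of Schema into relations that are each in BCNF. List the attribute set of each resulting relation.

{A, B, C}; {C, D}

Candidate keys of the original relation: {A}, {B}.
{A, B, C, D}: {C} determines {C, D} here but is not a superkey — split on C → D, giving {C, D} and {A, B, C}.
{C, D} has no BCNF violation.
{A, B, C} has no BCNF violation.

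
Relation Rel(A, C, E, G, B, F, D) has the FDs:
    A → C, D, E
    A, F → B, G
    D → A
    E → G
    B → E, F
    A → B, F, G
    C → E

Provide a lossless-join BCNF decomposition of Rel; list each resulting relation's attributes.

Candidate keys of the original relation: {A}, {D}.
In {A, B, C, D, E, F, G}, {E} is not a superkey ({E}⁺ restricted to this set is {E, G}), so split on E → G into {E, G} and {A, B, C, D, E, F}.
{E, G} is in BCNF.
In {A, B, C, D, E, F}, {B} is not a superkey ({B}⁺ restricted to this set is {B, E, F}), so split on B → E, F into {B, E, F} and {A, B, C, D}.
{B, E, F} is in BCNF.
{A, B, C, D} is in BCNF.

{A, B, C, D}; {B, E, F}; {E, G}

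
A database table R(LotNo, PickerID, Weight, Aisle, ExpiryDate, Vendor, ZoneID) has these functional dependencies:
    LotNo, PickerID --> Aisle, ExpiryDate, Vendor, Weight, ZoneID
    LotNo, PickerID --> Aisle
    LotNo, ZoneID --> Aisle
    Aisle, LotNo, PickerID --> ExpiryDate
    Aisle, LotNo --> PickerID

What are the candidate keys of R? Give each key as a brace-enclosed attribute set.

Attributes never on any right-hand side: {LotNo} — every candidate key must contain it.
{Aisle, LotNo}⁺ = {Aisle, ExpiryDate, LotNo, PickerID, Vendor, Weight, ZoneID} — all of the relation — so {Aisle, LotNo} is a candidate key.
{LotNo, PickerID}⁺ = {Aisle, ExpiryDate, LotNo, PickerID, Vendor, Weight, ZoneID} — all of the relation — so {LotNo, PickerID} is a candidate key.
{LotNo, ZoneID}⁺ = {Aisle, ExpiryDate, LotNo, PickerID, Vendor, Weight, ZoneID} — all of the relation — so {LotNo, ZoneID} is a candidate key.
Any other superkey properly contains one of these, so there are no further candidate keys.

{Aisle, LotNo}, {LotNo, PickerID}, {LotNo, ZoneID}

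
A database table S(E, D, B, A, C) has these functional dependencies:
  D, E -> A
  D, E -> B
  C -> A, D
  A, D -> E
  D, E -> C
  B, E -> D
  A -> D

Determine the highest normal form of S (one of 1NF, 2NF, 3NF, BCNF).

BCNF

Candidate keys: {A}, {B, E}, {C}, {D, E}. Prime attributes: {A, B, C, D, E}.
Each dependency's left side is a superkey — BCNF holds.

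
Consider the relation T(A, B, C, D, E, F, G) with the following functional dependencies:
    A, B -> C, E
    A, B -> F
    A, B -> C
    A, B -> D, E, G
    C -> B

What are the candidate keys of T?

{A, B}, {A, C}

No FD produces {A}, so it must be in every candidate key.
{A, B} is a candidate key since {A, B}⁺ = {A, B, C, D, E, F, G} covers every attribute.
{A, C} is a candidate key since {A, C}⁺ = {A, B, C, D, E, F, G} covers every attribute.
These are minimal and exhaustive — every other superkey contains one of them.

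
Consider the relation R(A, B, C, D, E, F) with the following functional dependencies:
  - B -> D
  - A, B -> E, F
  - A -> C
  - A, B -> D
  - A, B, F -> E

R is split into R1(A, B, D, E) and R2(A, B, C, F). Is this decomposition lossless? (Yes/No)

Common attributes: {A, B}; their closure is {A, B, C, D, E, F}.
Since R1 ⊆ {A, B, C, D, E, F}, the intersection is a superkey of R1; the decomposition is lossless.

Yes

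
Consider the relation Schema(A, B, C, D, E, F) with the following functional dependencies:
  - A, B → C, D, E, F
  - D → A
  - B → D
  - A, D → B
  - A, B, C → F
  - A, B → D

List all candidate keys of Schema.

Closure of {B} is {A, B, C, D, E, F}, the whole schema; {B} is a candidate key.
Closure of {D} is {A, B, C, D, E, F}, the whole schema; {D} is a candidate key.
No proper subset of any of these is a key, and no other minimal superkey exists.

{B}, {D}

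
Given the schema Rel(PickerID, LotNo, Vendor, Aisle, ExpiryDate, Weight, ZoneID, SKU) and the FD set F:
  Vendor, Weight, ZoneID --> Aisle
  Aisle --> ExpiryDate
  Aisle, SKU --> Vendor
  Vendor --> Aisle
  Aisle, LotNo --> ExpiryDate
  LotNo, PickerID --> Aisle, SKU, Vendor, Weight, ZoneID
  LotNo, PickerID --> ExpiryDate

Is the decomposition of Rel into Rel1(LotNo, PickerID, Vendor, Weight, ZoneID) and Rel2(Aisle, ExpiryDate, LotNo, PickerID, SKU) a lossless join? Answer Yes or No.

Yes

Common attributes: {LotNo, PickerID}; their closure is {Aisle, ExpiryDate, LotNo, PickerID, SKU, Vendor, Weight, ZoneID}.
This includes all of Rel1, so the common attributes are a superkey of Rel1 — the join is lossless.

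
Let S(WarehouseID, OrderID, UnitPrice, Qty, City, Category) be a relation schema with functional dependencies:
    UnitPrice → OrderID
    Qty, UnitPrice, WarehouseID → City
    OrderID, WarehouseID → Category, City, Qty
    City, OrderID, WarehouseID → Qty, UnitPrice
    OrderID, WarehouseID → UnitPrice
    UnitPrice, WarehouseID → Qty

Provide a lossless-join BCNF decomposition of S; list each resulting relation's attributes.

Candidate keys of the original relation: {OrderID, WarehouseID}, {UnitPrice, WarehouseID}.
In {Category, City, OrderID, Qty, UnitPrice, WarehouseID}, {UnitPrice} is not a superkey ({UnitPrice}⁺ restricted to this set is {OrderID, UnitPrice}), so split on UnitPrice → OrderID into {OrderID, UnitPrice} and {Category, City, Qty, UnitPrice, WarehouseID}.
{OrderID, UnitPrice} is in BCNF.
{Category, City, Qty, UnitPrice, WarehouseID} is in BCNF.

{Category, City, Qty, UnitPrice, WarehouseID}; {OrderID, UnitPrice}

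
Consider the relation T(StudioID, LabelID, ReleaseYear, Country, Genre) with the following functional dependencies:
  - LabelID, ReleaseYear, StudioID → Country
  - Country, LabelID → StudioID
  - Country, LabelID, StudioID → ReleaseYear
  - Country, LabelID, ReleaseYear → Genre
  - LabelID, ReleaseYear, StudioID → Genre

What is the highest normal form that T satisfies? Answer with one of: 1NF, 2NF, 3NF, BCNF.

Candidate keys: {Country, LabelID}, {LabelID, ReleaseYear, StudioID}. Prime attributes: {Country, LabelID, ReleaseYear, StudioID}.
The left-hand side of every FD is a superkey, so BCNF is satisfied.

BCNF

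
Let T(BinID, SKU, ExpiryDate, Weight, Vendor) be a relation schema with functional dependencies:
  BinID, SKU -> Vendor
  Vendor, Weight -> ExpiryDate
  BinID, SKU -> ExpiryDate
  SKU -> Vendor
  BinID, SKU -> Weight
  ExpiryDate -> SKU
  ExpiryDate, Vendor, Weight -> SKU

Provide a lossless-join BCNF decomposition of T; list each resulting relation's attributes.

{BinID, Vendor, Weight}; {ExpiryDate, SKU}; {ExpiryDate, Weight}; {SKU, Vendor}

Candidate keys of the original relation: {BinID, ExpiryDate}, {BinID, SKU}, {BinID, Vendor, Weight}.
In {BinID, ExpiryDate, SKU, Vendor, Weight}, {Vendor, Weight} is not a superkey ({Vendor, Weight}⁺ restricted to this set is {ExpiryDate, SKU, Vendor, Weight}), so split on Vendor, Weight -> ExpiryDate, SKU into {ExpiryDate, SKU, Vendor, Weight} and {BinID, Vendor, Weight}.
In {ExpiryDate, SKU, Vendor, Weight}, {SKU} is not a superkey ({SKU}⁺ restricted to this set is {SKU, Vendor}), so split on SKU -> Vendor into {SKU, Vendor} and {ExpiryDate, SKU, Weight}.
{SKU, Vendor} is in BCNF.
In {ExpiryDate, SKU, Weight}, {ExpiryDate} is not a superkey ({ExpiryDate}⁺ restricted to this set is {ExpiryDate, SKU}), so split on ExpiryDate -> SKU into {ExpiryDate, SKU} and {ExpiryDate, Weight}.
{ExpiryDate, SKU} is in BCNF.
{ExpiryDate, Weight} is in BCNF.
{BinID, Vendor, Weight} is in BCNF.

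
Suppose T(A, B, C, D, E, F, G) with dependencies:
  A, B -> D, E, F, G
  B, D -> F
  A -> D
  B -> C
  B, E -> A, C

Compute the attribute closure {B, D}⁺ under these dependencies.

Start with {B, D}.
B, D -> F applies; add {F} → now {B, D, F}.
B -> C applies; add {C} → now {B, C, D, F}.
No further FD applies.

{B, C, D, F}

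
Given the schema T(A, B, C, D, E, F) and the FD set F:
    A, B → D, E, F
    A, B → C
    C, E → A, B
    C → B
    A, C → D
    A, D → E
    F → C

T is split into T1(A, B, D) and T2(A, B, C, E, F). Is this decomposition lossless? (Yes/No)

The shared attributes are {A, B} and {A, B}⁺ = {A, B, C, D, E, F}.
T1 is contained in that closure, so T1 ∩ T2 → T1 holds and the join is lossless.

Yes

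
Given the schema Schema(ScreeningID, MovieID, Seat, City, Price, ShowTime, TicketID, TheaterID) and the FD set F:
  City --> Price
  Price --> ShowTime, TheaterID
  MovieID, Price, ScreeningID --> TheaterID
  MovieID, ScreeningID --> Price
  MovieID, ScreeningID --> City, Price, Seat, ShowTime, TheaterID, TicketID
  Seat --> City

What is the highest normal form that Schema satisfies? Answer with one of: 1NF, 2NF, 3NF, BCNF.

2NF

Candidate key: {MovieID, ScreeningID}. Prime attributes: {MovieID, ScreeningID}.
City --> Price: {City}⁺ = {City, Price, ShowTime, TheaterID}, which is not all of the attributes, so the left side is not a superkey — BCNF is violated.
City --> Price determines the non-prime attribute {Price} from a non-superkey — 3NF is violated.
No proper subset of a key has a non-prime attribute in its closure, so there is no partial dependency; 2NF holds.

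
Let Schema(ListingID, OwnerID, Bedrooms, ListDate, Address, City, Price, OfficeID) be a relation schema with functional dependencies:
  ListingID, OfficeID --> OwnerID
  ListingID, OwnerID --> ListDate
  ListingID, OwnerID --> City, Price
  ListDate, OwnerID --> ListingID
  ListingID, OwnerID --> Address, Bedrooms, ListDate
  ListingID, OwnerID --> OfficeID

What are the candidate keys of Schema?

{ListDate, OwnerID}⁺ = {Address, Bedrooms, City, ListDate, ListingID, OfficeID, OwnerID, Price} — all of the relation — so {ListDate, OwnerID} is a candidate key.
{ListingID, OfficeID}⁺ = {Address, Bedrooms, City, ListDate, ListingID, OfficeID, OwnerID, Price} — all of the relation — so {ListingID, OfficeID} is a candidate key.
{ListingID, OwnerID}⁺ = {Address, Bedrooms, City, ListDate, ListingID, OfficeID, OwnerID, Price} — all of the relation — so {ListingID, OwnerID} is a candidate key.
No proper subset of any of these is a key, and no other minimal superkey exists.

{ListDate, OwnerID}, {ListingID, OfficeID}, {ListingID, OwnerID}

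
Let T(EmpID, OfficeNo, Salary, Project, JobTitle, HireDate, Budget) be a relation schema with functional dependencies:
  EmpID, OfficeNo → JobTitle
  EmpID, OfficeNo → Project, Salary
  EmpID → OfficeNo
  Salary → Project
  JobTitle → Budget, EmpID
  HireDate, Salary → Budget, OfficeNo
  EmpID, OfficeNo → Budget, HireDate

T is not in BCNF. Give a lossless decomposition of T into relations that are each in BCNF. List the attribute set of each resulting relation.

{Budget, HireDate, OfficeNo, Salary}; {EmpID, HireDate, JobTitle, Salary}; {Project, Salary}

Candidate keys of the original relation: {EmpID}, {JobTitle}.
In {Budget, EmpID, HireDate, JobTitle, OfficeNo, Project, Salary}, {Salary} is not a superkey ({Salary}⁺ restricted to this set is {Project, Salary}), so split on Salary → Project into {Project, Salary} and {Budget, EmpID, HireDate, JobTitle, OfficeNo, Salary}.
{Project, Salary}: every determinant is a superkey — BCNF.
In {Budget, EmpID, HireDate, JobTitle, OfficeNo, Salary}, {HireDate, Salary} is not a superkey ({HireDate, Salary}⁺ restricted to this set is {Budget, HireDate, OfficeNo, Salary}), so split on HireDate, Salary → Budget, OfficeNo into {Budget, HireDate, OfficeNo, Salary} and {EmpID, HireDate, JobTitle, Salary}.
{Budget, HireDate, OfficeNo, Salary}: every determinant is a superkey — BCNF.
{EmpID, HireDate, JobTitle, Salary}: every determinant is a superkey — BCNF.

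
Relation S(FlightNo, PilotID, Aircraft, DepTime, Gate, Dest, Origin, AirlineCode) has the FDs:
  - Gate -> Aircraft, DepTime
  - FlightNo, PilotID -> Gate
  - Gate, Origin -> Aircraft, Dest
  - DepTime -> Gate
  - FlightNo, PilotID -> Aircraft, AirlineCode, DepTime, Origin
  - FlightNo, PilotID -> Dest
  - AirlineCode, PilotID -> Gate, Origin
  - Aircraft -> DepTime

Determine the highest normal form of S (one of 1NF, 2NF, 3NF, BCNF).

2NF

Candidate key: {FlightNo, PilotID}. Prime attributes: {FlightNo, PilotID}.
For Gate -> Aircraft, DepTime we have {Gate}⁺ = {Aircraft, DepTime, Gate}; {Gate} is not a superkey, so BCNF fails.
Gate -> Aircraft, DepTime determines the non-prime attributes {Aircraft, DepTime} from a non-superkey — 3NF is violated.
Checking every proper subset of each key, none determines a non-prime attribute — 2NF is satisfied.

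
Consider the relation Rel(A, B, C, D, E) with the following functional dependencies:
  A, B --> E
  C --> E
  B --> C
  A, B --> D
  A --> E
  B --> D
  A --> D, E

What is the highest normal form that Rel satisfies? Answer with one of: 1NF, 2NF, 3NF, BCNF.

Candidate key: {A, B}. Prime attributes: {A, B}.
C --> E breaks BCNF: {C}⁺ = {C, E}, so {C} is not a superkey.
C --> E has non-prime {E} on the right and a non-superkey on the left, so 3NF fails.
The proper key subset {A} of {A, B} determines non-prime {D, E}, so the relation is not even in 2NF.

1NF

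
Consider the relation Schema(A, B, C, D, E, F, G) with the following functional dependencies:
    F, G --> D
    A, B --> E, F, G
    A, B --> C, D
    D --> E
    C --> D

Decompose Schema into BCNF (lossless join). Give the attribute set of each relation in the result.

Candidate key of the original relation: {A, B}.
In {A, B, C, D, E, F, G}, {F, G} is not a superkey ({F, G}⁺ restricted to this set is {D, E, F, G}), so split on F, G --> D, E into {D, E, F, G} and {A, B, C, F, G}.
In {D, E, F, G}, {D} is not a superkey ({D}⁺ restricted to this set is {D, E}), so split on D --> E into {D, E} and {D, F, G}.
{D, E} has no BCNF violation.
{D, F, G} has no BCNF violation.
{A, B, C, F, G} has no BCNF violation.

{A, B, C, F, G}; {D, E}; {D, F, G}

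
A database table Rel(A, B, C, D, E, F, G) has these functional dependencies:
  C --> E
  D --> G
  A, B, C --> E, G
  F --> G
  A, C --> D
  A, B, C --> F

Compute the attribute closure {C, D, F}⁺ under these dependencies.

{C, D, E, F, G}

Start with {C, D, F}.
C --> E applies; add {E} → now {C, D, E, F}.
D --> G applies; add {G} → now {C, D, E, F, G}.
No further FD applies.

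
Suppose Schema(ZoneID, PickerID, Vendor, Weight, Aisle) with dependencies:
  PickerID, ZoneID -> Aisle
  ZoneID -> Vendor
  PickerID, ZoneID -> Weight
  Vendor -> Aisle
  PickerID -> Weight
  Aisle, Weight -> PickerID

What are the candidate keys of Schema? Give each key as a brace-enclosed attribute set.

No FD produces {ZoneID}, so it must be in every candidate key.
{PickerID, ZoneID}⁺ = {Aisle, PickerID, Vendor, Weight, ZoneID} — all of the relation — so {PickerID, ZoneID} is a candidate key.
{Weight, ZoneID}⁺ = {Aisle, PickerID, Vendor, Weight, ZoneID} — all of the relation — so {Weight, ZoneID} is a candidate key.
No proper subset of any of these is a key, and no other minimal superkey exists.

{PickerID, ZoneID}, {Weight, ZoneID}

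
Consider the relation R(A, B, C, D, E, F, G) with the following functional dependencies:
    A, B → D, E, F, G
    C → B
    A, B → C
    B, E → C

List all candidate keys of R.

{A, B}, {A, C}

No FD produces {A}, so it must be in every candidate key.
Closure of {A, B} is {A, B, C, D, E, F, G}, the whole schema; {A, B} is a candidate key.
Closure of {A, C} is {A, B, C, D, E, F, G}, the whole schema; {A, C} is a candidate key.
No proper subset of any of these is a key, and no other minimal superkey exists.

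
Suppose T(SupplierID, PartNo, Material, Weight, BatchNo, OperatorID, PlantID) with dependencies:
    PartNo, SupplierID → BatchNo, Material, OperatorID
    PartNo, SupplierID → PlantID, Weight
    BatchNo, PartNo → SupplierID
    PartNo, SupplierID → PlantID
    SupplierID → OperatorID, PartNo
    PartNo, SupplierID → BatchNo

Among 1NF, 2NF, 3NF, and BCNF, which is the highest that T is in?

Candidate keys: {BatchNo, PartNo}, {SupplierID}. Prime attributes: {BatchNo, PartNo, SupplierID}.
The left-hand side of every FD is a superkey, so BCNF is satisfied.

BCNF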